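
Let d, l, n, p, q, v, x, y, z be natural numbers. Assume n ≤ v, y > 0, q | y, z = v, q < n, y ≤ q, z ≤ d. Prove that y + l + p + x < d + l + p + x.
q | y and y > 0, therefore q ≤ y. From y ≤ q, q = y. Because q < n and n ≤ v, q < v. From q = y, y < v. z = v and z ≤ d, hence v ≤ d. Since y < v, y < d. Then y + l < d + l. Then y + l + p < d + l + p. Then y + l + p + x < d + l + p + x.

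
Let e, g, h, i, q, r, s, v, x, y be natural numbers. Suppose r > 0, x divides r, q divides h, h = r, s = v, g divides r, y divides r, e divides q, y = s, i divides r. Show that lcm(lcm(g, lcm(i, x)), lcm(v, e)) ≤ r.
Because i divides r and x divides r, lcm(i, x) divides r. g divides r, so lcm(g, lcm(i, x)) divides r. y = s and s = v, therefore y = v. Since y divides r, v divides r. Since h = r and q divides h, q divides r. Because e divides q, e divides r. From v divides r, lcm(v, e) divides r. Since lcm(g, lcm(i, x)) divides r, lcm(lcm(g, lcm(i, x)), lcm(v, e)) divides r. Since r > 0, lcm(lcm(g, lcm(i, x)), lcm(v, e)) ≤ r.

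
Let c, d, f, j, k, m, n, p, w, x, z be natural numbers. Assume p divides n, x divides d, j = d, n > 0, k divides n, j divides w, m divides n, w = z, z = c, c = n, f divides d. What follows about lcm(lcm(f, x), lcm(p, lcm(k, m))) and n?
lcm(lcm(f, x), lcm(p, lcm(k, m))) ≤ n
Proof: Because z = c and c = n, z = n. w = z, so w = n. Since f divides d and x divides d, lcm(f, x) divides d. j = d and j divides w, so d divides w. lcm(f, x) divides d, so lcm(f, x) divides w. Since w = n, lcm(f, x) divides n. From k divides n and m divides n, lcm(k, m) divides n. p divides n, so lcm(p, lcm(k, m)) divides n. lcm(f, x) divides n, so lcm(lcm(f, x), lcm(p, lcm(k, m))) divides n. n > 0, so lcm(lcm(f, x), lcm(p, lcm(k, m))) ≤ n.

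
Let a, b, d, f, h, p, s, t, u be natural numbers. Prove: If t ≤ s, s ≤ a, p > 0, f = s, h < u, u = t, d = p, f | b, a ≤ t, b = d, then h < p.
Since s ≤ a and a ≤ t, s ≤ t. t ≤ s, so t = s. From u = t, u = s. h < u, so h < s. Because b = d and d = p, b = p. f = s and f | b, so s | b. b = p, so s | p. From p > 0, s ≤ p. Since h < s, h < p.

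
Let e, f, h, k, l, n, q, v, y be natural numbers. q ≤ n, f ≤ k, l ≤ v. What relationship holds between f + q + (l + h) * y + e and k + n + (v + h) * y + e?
f + q + (l + h) * y + e ≤ k + n + (v + h) * y + e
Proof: From f ≤ k and q ≤ n, f + q ≤ k + n. From l ≤ v, l + h ≤ v + h. Then (l + h) * y ≤ (v + h) * y. f + q ≤ k + n, so f + q + (l + h) * y ≤ k + n + (v + h) * y. Then f + q + (l + h) * y + e ≤ k + n + (v + h) * y + e.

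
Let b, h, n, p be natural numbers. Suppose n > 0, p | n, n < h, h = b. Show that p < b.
p | n and n > 0, hence p ≤ n. n < h, so p < h. Since h = b, p < b.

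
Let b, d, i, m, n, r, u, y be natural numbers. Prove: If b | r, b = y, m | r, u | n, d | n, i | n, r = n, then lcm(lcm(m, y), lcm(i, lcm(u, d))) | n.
From b = y and b | r, y | r. Since m | r, lcm(m, y) | r. Since r = n, lcm(m, y) | n. u | n and d | n, so lcm(u, d) | n. Since i | n, lcm(i, lcm(u, d)) | n. lcm(m, y) | n, so lcm(lcm(m, y), lcm(i, lcm(u, d))) | n.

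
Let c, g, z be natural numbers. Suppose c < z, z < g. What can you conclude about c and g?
c < g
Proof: Since c < z and z < g, by transitivity, c < g.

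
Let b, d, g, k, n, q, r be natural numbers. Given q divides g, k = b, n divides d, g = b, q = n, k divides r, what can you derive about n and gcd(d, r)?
n divides gcd(d, r)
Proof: q = n and q divides g, thus n divides g. Since g = b, n divides b. Because k = b and k divides r, b divides r. Since n divides b, n divides r. n divides d, so n divides gcd(d, r).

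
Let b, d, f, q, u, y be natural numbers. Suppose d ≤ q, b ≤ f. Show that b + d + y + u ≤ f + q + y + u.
Since b ≤ f and d ≤ q, b + d ≤ f + q. Then b + d + y ≤ f + q + y. Then b + d + y + u ≤ f + q + y + u.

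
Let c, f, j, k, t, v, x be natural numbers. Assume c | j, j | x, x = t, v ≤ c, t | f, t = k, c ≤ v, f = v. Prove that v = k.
c ≤ v and v ≤ c, so c = v. c | j and j | x, thus c | x. Since x = t, c | t. Since c = v, v | t. f = v and t | f, so t | v. v | t, so v = t. From t = k, v = k.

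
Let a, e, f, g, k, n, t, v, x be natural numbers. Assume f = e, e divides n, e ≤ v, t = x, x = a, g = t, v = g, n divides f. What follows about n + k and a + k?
n + k ≤ a + k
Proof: f = e and n divides f, therefore n divides e. Since e divides n, e = n. g = t and t = x, hence g = x. Since x = a, g = a. v = g and e ≤ v, so e ≤ g. g = a, so e ≤ a. Since e = n, n ≤ a. Then n + k ≤ a + k.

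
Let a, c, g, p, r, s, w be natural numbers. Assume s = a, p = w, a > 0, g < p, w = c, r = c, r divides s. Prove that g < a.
p = w and g < p, hence g < w. Since w = c, g < c. Since s = a and r divides s, r divides a. Since r = c, c divides a. a > 0, so c ≤ a. Since g < c, g < a.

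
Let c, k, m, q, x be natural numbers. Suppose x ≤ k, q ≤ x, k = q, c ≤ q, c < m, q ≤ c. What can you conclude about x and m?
x < m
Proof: c ≤ q and q ≤ c, hence c = q. Because k = q and x ≤ k, x ≤ q. q ≤ x, so q = x. Since c = q, c = x. Since c < m, x < m.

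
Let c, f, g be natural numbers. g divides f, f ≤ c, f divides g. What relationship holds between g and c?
g ≤ c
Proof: Because f divides g and g divides f, f = g. f ≤ c, so g ≤ c.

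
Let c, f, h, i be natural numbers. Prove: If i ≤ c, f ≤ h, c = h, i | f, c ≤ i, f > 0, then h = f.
i ≤ c and c ≤ i, thus i = c. Since c = h, i = h. Since i | f, h | f. Since f > 0, h ≤ f. Because f ≤ h, f = h. Then h = f.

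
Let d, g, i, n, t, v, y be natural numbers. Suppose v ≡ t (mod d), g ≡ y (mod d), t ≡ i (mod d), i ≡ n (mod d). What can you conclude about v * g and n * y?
v * g ≡ n * y (mod d)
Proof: From v ≡ t (mod d) and t ≡ i (mod d), v ≡ i (mod d). i ≡ n (mod d), so v ≡ n (mod d). Since g ≡ y (mod d), v * g ≡ n * y (mod d).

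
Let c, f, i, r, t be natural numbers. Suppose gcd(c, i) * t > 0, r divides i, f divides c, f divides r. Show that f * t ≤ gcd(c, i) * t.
Since f divides r and r divides i, f divides i. f divides c, so f divides gcd(c, i). Then f * t divides gcd(c, i) * t. Since gcd(c, i) * t > 0, f * t ≤ gcd(c, i) * t.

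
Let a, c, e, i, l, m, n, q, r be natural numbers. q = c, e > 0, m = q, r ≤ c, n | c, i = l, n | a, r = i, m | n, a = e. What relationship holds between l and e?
l ≤ e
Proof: From m = q and q = c, m = c. m | n, so c | n. n | c, so c = n. r = i and i = l, hence r = l. r ≤ c, so l ≤ c. c = n, so l ≤ n. Since a = e and n | a, n | e. e > 0, so n ≤ e. l ≤ n, so l ≤ e.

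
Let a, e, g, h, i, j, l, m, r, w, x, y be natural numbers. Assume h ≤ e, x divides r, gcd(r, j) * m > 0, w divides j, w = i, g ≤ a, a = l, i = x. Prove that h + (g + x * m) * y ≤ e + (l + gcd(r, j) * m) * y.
a = l and g ≤ a, so g ≤ l. Because w = i and i = x, w = x. w divides j, so x divides j. Since x divides r, x divides gcd(r, j). Then x * m divides gcd(r, j) * m. gcd(r, j) * m > 0, so x * m ≤ gcd(r, j) * m. g ≤ l, so g + x * m ≤ l + gcd(r, j) * m. By multiplying by a non-negative, (g + x * m) * y ≤ (l + gcd(r, j) * m) * y. h ≤ e, so h + (g + x * m) * y ≤ e + (l + gcd(r, j) * m) * y.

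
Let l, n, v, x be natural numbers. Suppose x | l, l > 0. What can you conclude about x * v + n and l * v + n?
x * v + n ≤ l * v + n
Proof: x | l and l > 0, so x ≤ l. Then x * v ≤ l * v. Then x * v + n ≤ l * v + n.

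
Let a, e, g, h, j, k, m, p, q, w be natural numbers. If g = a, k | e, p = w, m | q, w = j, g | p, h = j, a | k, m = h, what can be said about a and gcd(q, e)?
a | gcd(q, e)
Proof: p = w and g | p, hence g | w. Since g = a, a | w. w = j, so a | j. Since m = h and h = j, m = j. Since m | q, j | q. Since a | j, a | q. From a | k and k | e, a | e. From a | q, a | gcd(q, e).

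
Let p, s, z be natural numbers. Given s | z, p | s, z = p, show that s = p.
z = p and s | z, thus s | p. Since p | s, s = p.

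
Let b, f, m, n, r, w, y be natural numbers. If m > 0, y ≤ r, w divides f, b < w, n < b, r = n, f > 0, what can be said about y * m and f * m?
y * m < f * m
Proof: Because r = n and y ≤ r, y ≤ n. n < b, so y < b. w divides f and f > 0, thus w ≤ f. Since b < w, b < f. From y < b, y < f. From m > 0, by multiplying by a positive, y * m < f * m.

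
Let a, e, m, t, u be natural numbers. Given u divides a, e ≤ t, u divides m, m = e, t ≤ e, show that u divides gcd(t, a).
e ≤ t and t ≤ e, therefore e = t. Since m = e, m = t. u divides m, so u divides t. u divides a, so u divides gcd(t, a).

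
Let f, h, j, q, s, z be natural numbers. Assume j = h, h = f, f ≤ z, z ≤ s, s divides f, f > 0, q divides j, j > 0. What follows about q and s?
q ≤ s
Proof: j = h and h = f, thus j = f. Since f ≤ z and z ≤ s, f ≤ s. Since s divides f and f > 0, s ≤ f. Since f ≤ s, f = s. Because j = f, j = s. q divides j and j > 0, hence q ≤ j. j = s, so q ≤ s.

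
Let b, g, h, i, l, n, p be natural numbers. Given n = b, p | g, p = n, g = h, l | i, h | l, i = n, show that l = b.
i = n and l | i, therefore l | n. From p = n and p | g, n | g. Since g = h, n | h. h | l, so n | l. Since l | n, l = n. Since n = b, l = b.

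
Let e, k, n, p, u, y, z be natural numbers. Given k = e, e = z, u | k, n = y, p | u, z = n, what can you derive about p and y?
p | y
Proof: Because e = z and z = n, e = n. k = e and u | k, so u | e. e = n, so u | n. Since p | u, p | n. n = y, so p | y.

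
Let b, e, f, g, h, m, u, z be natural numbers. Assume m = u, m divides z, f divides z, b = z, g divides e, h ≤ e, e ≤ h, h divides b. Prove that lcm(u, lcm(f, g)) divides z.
From m = u and m divides z, u divides z. From h ≤ e and e ≤ h, h = e. Since h divides b, e divides b. Since g divides e, g divides b. Since b = z, g divides z. Because f divides z, lcm(f, g) divides z. Because u divides z, lcm(u, lcm(f, g)) divides z.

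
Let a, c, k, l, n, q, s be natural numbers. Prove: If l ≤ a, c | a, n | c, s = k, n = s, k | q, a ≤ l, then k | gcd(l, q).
a ≤ l and l ≤ a, so a = l. Since n | c and c | a, n | a. Since n = s, s | a. a = l, so s | l. Since s = k, k | l. From k | q, k | gcd(l, q).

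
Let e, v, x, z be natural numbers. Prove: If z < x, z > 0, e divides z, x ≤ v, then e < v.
e divides z and z > 0, hence e ≤ z. z < x and x ≤ v, hence z < v. Because e ≤ z, e < v.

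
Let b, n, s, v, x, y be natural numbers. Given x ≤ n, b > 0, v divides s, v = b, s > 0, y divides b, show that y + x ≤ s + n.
Because y divides b and b > 0, y ≤ b. Since v divides s and s > 0, v ≤ s. v = b, so b ≤ s. Since y ≤ b, y ≤ s. x ≤ n, so y + x ≤ s + n.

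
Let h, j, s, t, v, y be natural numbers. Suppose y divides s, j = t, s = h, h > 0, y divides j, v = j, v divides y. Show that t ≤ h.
v = j and v divides y, so j divides y. Since y divides j, y = j. j = t, so y = t. s = h and y divides s, thus y divides h. Since h > 0, y ≤ h. y = t, so t ≤ h.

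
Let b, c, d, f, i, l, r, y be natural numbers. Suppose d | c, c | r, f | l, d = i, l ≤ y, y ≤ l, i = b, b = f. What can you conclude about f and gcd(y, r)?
f | gcd(y, r)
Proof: From l ≤ y and y ≤ l, l = y. f | l, so f | y. d = i and i = b, so d = b. From d | c and c | r, d | r. d = b, so b | r. Since b = f, f | r. f | y, so f | gcd(y, r).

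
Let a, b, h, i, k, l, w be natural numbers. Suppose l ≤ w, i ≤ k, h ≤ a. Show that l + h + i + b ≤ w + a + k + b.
h ≤ a and i ≤ k, hence h + i ≤ a + k. Then h + i + b ≤ a + k + b. Because l ≤ w, l + h + i + b ≤ w + a + k + b.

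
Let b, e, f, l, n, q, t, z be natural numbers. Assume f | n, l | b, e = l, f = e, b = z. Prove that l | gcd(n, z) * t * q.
Because f = e and e = l, f = l. Since f | n, l | n. b = z and l | b, thus l | z. Since l | n, l | gcd(n, z). Then l | gcd(n, z) * t. Then l | gcd(n, z) * t * q.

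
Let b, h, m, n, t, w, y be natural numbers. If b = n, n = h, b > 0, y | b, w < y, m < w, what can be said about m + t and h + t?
m + t < h + t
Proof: From m < w and w < y, m < y. b = n and n = h, thus b = h. y | b and b > 0, hence y ≤ b. Because b = h, y ≤ h. m < y, so m < h. Then m + t < h + t.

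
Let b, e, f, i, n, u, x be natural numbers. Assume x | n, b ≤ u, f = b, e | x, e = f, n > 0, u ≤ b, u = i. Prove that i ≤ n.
e = f and f = b, therefore e = b. b ≤ u and u ≤ b, so b = u. Since e = b, e = u. From e | x and x | n, e | n. e = u, so u | n. Since n > 0, u ≤ n. Since u = i, i ≤ n.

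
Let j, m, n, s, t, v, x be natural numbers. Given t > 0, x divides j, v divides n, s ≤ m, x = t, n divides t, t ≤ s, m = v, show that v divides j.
m = v and s ≤ m, hence s ≤ v. t ≤ s, so t ≤ v. v divides n and n divides t, so v divides t. t > 0, so v ≤ t. t ≤ v, so t = v. Since x = t and x divides j, t divides j. Because t = v, v divides j.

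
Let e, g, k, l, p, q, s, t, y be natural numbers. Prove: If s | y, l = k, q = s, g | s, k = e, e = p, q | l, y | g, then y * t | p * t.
y | g and g | s, therefore y | s. s | y, so s = y. Because l = k and k = e, l = e. Because q = s and q | l, s | l. Since l = e, s | e. Since e = p, s | p. Because s = y, y | p. Then y * t | p * t.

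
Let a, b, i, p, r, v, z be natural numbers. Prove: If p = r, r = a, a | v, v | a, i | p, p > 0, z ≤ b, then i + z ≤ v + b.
p = r and r = a, so p = a. a | v and v | a, hence a = v. p = a, so p = v. i | p and p > 0, hence i ≤ p. p = v, so i ≤ v. z ≤ b, so i + z ≤ v + b.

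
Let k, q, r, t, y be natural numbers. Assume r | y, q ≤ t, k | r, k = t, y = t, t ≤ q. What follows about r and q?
r = q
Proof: q ≤ t and t ≤ q, so q = t. k = t and k | r, thus t | r. Because y = t and r | y, r | t. Because t | r, t = r. Since q = t, q = r. Then r = q.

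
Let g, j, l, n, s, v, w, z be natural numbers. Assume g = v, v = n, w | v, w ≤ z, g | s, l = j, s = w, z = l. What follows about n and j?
n ≤ j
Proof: g = v and g | s, hence v | s. Since s = w, v | w. w | v, so w = v. v = n, so w = n. z = l and l = j, so z = j. w ≤ z, so w ≤ j. w = n, so n ≤ j.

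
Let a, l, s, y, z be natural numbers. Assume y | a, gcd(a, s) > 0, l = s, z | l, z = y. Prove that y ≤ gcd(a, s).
From l = s and z | l, z | s. z = y, so y | s. y | a, so y | gcd(a, s). From gcd(a, s) > 0, y ≤ gcd(a, s).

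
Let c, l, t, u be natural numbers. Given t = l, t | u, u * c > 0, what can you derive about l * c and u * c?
l * c ≤ u * c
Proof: t = l and t | u, so l | u. Then l * c | u * c. u * c > 0, so l * c ≤ u * c.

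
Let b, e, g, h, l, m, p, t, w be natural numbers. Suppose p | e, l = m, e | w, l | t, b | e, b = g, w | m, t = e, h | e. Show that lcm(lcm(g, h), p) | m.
From e | w and w | m, e | m. t = e and l | t, hence l | e. Since l = m, m | e. Since e | m, e = m. Because b = g and b | e, g | e. h | e, so lcm(g, h) | e. Since p | e, lcm(lcm(g, h), p) | e. Since e = m, lcm(lcm(g, h), p) | m.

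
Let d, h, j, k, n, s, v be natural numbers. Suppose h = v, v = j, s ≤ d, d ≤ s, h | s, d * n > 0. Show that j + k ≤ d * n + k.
Because h = v and v = j, h = j. From s ≤ d and d ≤ s, s = d. Since h | s, h | d. h = j, so j | d. Then j | d * n. d * n > 0, so j ≤ d * n. Then j + k ≤ d * n + k.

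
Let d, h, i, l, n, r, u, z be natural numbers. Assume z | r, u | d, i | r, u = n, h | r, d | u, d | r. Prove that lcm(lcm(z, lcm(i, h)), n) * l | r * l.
i | r and h | r, thus lcm(i, h) | r. z | r, so lcm(z, lcm(i, h)) | r. d | u and u | d, therefore d = u. Since d | r, u | r. u = n, so n | r. Since lcm(z, lcm(i, h)) | r, lcm(lcm(z, lcm(i, h)), n) | r. Then lcm(lcm(z, lcm(i, h)), n) * l | r * l.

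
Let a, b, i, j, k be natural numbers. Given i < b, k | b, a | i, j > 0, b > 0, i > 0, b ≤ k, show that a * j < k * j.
Since k | b and b > 0, k ≤ b. Since b ≤ k, b = k. a | i and i > 0, thus a ≤ i. Since i < b, a < b. Because b = k, a < k. j > 0, so a * j < k * j.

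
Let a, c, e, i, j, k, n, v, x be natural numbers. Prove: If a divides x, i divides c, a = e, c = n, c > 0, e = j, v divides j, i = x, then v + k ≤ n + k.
a = e and a divides x, hence e divides x. e = j, so j divides x. i = x and i divides c, therefore x divides c. Since j divides x, j divides c. v divides j, so v divides c. From c > 0, v ≤ c. From c = n, v ≤ n. Then v + k ≤ n + k.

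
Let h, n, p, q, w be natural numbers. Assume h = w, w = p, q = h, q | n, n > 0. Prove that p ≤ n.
h = w and w = p, therefore h = p. From q = h and q | n, h | n. n > 0, so h ≤ n. h = p, so p ≤ n.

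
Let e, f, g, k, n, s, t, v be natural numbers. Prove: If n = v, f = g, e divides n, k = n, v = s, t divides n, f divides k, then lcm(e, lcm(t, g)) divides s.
From n = v and v = s, n = s. k = n and f divides k, therefore f divides n. Because f = g, g divides n. Since t divides n, lcm(t, g) divides n. e divides n, so lcm(e, lcm(t, g)) divides n. From n = s, lcm(e, lcm(t, g)) divides s.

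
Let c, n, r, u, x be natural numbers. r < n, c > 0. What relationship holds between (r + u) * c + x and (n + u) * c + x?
(r + u) * c + x < (n + u) * c + x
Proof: Because r < n, r + u < n + u. c > 0, so (r + u) * c < (n + u) * c. Then (r + u) * c + x < (n + u) * c + x.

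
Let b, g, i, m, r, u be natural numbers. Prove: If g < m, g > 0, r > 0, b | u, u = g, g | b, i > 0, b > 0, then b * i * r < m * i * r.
g | b and b > 0, therefore g ≤ b. u = g and b | u, so b | g. g > 0, so b ≤ g. Since g ≤ b, g = b. g < m, so b < m. i > 0, so b * i < m * i. r > 0, so b * i * r < m * i * r.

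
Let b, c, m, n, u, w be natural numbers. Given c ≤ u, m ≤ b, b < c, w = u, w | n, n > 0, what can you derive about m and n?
m < n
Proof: w = u and w | n, hence u | n. Since n > 0, u ≤ n. Since c ≤ u, c ≤ n. Since b < c, b < n. Since m ≤ b, m < n.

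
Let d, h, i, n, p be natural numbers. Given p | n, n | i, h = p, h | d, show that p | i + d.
p | n and n | i, therefore p | i. h = p and h | d, hence p | d. Since p | i, p | i + d.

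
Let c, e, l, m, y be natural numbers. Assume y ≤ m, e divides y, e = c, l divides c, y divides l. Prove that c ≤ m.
From y divides l and l divides c, y divides c. Because e = c and e divides y, c divides y. y divides c, so y = c. y ≤ m, so c ≤ m.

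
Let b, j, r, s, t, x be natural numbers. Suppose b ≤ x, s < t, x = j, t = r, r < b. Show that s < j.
t = r and s < t, hence s < r. r < b and b ≤ x, hence r < x. Since x = j, r < j. s < r, so s < j.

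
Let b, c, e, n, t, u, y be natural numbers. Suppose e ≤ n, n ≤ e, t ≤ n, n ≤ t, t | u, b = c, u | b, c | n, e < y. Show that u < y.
e ≤ n and n ≤ e, so e = n. t ≤ n and n ≤ t, hence t = n. Since t | u, n | u. Since b = c and u | b, u | c. Since c | n, u | n. n | u, so n = u. Since e = n, e = u. Since e < y, u < y.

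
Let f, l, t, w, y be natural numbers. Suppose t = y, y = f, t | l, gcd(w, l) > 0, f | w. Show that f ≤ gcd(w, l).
Because t = y and y = f, t = f. Because t | l, f | l. f | w, so f | gcd(w, l). gcd(w, l) > 0, so f ≤ gcd(w, l).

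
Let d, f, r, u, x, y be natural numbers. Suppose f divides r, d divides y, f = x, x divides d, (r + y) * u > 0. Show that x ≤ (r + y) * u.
f = x and f divides r, thus x divides r. Because x divides d and d divides y, x divides y. Since x divides r, x divides r + y. Then x divides (r + y) * u. From (r + y) * u > 0, x ≤ (r + y) * u.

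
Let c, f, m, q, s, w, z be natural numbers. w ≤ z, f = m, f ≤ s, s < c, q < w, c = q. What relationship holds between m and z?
m < z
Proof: Since f = m and f ≤ s, m ≤ s. c = q and s < c, therefore s < q. q < w and w ≤ z, hence q < z. s < q, so s < z. Since m ≤ s, m < z.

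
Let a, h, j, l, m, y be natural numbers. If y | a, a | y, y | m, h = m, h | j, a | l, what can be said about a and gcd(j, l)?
a | gcd(j, l)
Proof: y | a and a | y, thus y = a. Because h = m and h | j, m | j. y | m, so y | j. y = a, so a | j. Because a | l, a | gcd(j, l).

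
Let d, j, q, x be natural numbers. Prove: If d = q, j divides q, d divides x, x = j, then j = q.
Since d = q and d divides x, q divides x. Since x = j, q divides j. j divides q, so j = q.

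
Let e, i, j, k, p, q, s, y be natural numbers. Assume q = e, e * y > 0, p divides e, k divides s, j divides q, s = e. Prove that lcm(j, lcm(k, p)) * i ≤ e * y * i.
From q = e and j divides q, j divides e. Because s = e and k divides s, k divides e. Because p divides e, lcm(k, p) divides e. Since j divides e, lcm(j, lcm(k, p)) divides e. Then lcm(j, lcm(k, p)) divides e * y. Because e * y > 0, lcm(j, lcm(k, p)) ≤ e * y. By multiplying by a non-negative, lcm(j, lcm(k, p)) * i ≤ e * y * i.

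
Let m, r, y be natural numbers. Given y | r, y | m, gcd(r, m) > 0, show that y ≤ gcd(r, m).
Since y | r and y | m, y | gcd(r, m). gcd(r, m) > 0, so y ≤ gcd(r, m).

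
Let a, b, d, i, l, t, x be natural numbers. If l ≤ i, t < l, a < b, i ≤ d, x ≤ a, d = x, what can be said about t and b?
t < b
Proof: From t < l and l ≤ i, t < i. i ≤ d, so t < d. d = x, so t < x. Since x ≤ a and a < b, x < b. t < x, so t < b.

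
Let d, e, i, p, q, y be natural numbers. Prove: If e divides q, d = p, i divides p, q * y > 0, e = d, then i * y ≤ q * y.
e = d and d = p, therefore e = p. e divides q, so p divides q. i divides p, so i divides q. Then i * y divides q * y. q * y > 0, so i * y ≤ q * y.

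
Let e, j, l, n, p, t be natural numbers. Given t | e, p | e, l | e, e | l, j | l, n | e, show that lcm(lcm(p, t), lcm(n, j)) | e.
Since p | e and t | e, lcm(p, t) | e. Because l | e and e | l, l = e. Since j | l, j | e. Because n | e, lcm(n, j) | e. Since lcm(p, t) | e, lcm(lcm(p, t), lcm(n, j)) | e.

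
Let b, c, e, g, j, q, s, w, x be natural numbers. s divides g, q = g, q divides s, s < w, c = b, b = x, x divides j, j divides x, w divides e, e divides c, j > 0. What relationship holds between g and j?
g < j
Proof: Since q = g and q divides s, g divides s. Since s divides g, s = g. s < w, so g < w. Because c = b and b = x, c = x. x divides j and j divides x, therefore x = j. Since c = x, c = j. w divides e and e divides c, hence w divides c. Since c = j, w divides j. j > 0, so w ≤ j. Since g < w, g < j.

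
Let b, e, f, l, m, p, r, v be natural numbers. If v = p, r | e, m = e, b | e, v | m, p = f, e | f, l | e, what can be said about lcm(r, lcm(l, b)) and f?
lcm(r, lcm(l, b)) | f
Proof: From v = p and v | m, p | m. Since m = e, p | e. Since p = f, f | e. Since e | f, e = f. Since l | e and b | e, lcm(l, b) | e. r | e, so lcm(r, lcm(l, b)) | e. Since e = f, lcm(r, lcm(l, b)) | f.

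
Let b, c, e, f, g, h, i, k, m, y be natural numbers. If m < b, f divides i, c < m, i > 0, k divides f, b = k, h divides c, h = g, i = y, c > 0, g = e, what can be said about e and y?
e < y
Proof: Because h = g and g = e, h = e. h divides c, so e divides c. Because c > 0, e ≤ c. c < m and m < b, therefore c < b. Since b = k, c < k. Because e ≤ c, e < k. Since k divides f and f divides i, k divides i. Since i > 0, k ≤ i. i = y, so k ≤ y. Since e < k, e < y.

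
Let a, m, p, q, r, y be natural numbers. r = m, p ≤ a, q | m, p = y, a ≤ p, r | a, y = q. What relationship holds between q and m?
q = m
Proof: Because p = y and y = q, p = q. a ≤ p and p ≤ a, therefore a = p. Since r | a, r | p. p = q, so r | q. Since r = m, m | q. q | m, so q = m.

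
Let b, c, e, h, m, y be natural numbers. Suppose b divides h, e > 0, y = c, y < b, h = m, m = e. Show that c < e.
Since h = m and m = e, h = e. Since b divides h, b divides e. e > 0, so b ≤ e. Since y < b, y < e. Since y = c, c < e.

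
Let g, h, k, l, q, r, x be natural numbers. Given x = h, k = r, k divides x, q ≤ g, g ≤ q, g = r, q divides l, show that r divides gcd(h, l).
Because k = r and k divides x, r divides x. x = h, so r divides h. From q ≤ g and g ≤ q, q = g. Since g = r, q = r. q divides l, so r divides l. Since r divides h, r divides gcd(h, l).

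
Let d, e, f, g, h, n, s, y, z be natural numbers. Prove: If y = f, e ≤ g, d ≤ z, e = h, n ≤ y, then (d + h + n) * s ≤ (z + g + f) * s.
Because e = h and e ≤ g, h ≤ g. d ≤ z, so d + h ≤ z + g. y = f and n ≤ y, therefore n ≤ f. Since d + h ≤ z + g, d + h + n ≤ z + g + f. By multiplying by a non-negative, (d + h + n) * s ≤ (z + g + f) * s.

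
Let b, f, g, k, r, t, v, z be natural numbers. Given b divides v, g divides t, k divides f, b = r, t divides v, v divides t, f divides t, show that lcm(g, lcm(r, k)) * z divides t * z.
v divides t and t divides v, therefore v = t. b = r and b divides v, so r divides v. v = t, so r divides t. From k divides f and f divides t, k divides t. Since r divides t, lcm(r, k) divides t. g divides t, so lcm(g, lcm(r, k)) divides t. Then lcm(g, lcm(r, k)) * z divides t * z.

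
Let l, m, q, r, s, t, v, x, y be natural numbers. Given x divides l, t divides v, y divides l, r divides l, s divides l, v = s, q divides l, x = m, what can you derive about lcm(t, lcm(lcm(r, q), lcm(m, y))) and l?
lcm(t, lcm(lcm(r, q), lcm(m, y))) divides l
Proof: From v = s and t divides v, t divides s. s divides l, so t divides l. r divides l and q divides l, hence lcm(r, q) divides l. x = m and x divides l, therefore m divides l. y divides l, so lcm(m, y) divides l. lcm(r, q) divides l, so lcm(lcm(r, q), lcm(m, y)) divides l. Since t divides l, lcm(t, lcm(lcm(r, q), lcm(m, y))) divides l.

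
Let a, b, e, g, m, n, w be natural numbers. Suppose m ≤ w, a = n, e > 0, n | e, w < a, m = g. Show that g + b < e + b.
a = n and w < a, thus w < n. m ≤ w, so m < n. m = g, so g < n. Since n | e and e > 0, n ≤ e. g < n, so g < e. Then g + b < e + b.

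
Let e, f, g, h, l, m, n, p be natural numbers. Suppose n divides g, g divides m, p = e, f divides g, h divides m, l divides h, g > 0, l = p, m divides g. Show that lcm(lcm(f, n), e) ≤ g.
f divides g and n divides g, hence lcm(f, n) divides g. Since l = p and p = e, l = e. From m divides g and g divides m, m = g. Since l divides h and h divides m, l divides m. m = g, so l divides g. Since l = e, e divides g. Since lcm(f, n) divides g, lcm(lcm(f, n), e) divides g. Since g > 0, lcm(lcm(f, n), e) ≤ g.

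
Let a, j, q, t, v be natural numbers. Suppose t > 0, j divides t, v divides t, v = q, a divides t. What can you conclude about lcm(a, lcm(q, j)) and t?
lcm(a, lcm(q, j)) ≤ t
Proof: Since v = q and v divides t, q divides t. From j divides t, lcm(q, j) divides t. From a divides t, lcm(a, lcm(q, j)) divides t. Since t > 0, lcm(a, lcm(q, j)) ≤ t.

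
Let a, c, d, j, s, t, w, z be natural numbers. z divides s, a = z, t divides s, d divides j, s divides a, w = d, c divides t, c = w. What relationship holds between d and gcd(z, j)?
d divides gcd(z, j)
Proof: Because a = z and s divides a, s divides z. Because z divides s, s = z. c = w and w = d, thus c = d. Since c divides t, d divides t. Since t divides s, d divides s. Since s = z, d divides z. Since d divides j, d divides gcd(z, j).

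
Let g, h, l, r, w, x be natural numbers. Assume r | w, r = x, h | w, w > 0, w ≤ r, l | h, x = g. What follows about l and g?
l | g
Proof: Because r = x and x = g, r = g. From r | w and w > 0, r ≤ w. Since w ≤ r, w = r. h | w, so h | r. r = g, so h | g. Since l | h, l | g.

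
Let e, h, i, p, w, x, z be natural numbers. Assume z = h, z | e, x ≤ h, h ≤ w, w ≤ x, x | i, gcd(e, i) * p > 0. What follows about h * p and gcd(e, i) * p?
h * p ≤ gcd(e, i) * p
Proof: From z = h and z | e, h | e. From h ≤ w and w ≤ x, h ≤ x. Since x ≤ h, x = h. Since x | i, h | i. Since h | e, h | gcd(e, i). Then h * p | gcd(e, i) * p. gcd(e, i) * p > 0, so h * p ≤ gcd(e, i) * p.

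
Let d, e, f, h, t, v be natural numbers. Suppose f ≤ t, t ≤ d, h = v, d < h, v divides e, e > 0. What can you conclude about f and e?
f < e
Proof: h = v and d < h, therefore d < v. t ≤ d, so t < v. v divides e and e > 0, so v ≤ e. Since t < v, t < e. f ≤ t, so f < e.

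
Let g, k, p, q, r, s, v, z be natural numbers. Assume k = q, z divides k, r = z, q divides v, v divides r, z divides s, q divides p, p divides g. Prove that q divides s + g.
k = q and z divides k, thus z divides q. Because q divides v and v divides r, q divides r. r = z, so q divides z. z divides q, so z = q. Since z divides s, q divides s. q divides p and p divides g, hence q divides g. Since q divides s, q divides s + g.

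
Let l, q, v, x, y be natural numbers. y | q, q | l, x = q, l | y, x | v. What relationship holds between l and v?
l | v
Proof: l | y and y | q, therefore l | q. q | l, so q = l. Because x = q, x = l. x | v, so l | v.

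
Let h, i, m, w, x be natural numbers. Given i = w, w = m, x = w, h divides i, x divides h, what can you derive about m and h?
m = h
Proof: i = w and h divides i, so h divides w. x = w and x divides h, thus w divides h. Since h divides w, h = w. Since w = m, h = m. Then m = h.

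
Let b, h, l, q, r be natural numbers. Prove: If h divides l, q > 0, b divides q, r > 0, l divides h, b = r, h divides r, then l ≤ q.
h divides l and l divides h, hence h = l. Because h divides r and r > 0, h ≤ r. Since h = l, l ≤ r. b = r and b divides q, therefore r divides q. Since q > 0, r ≤ q. Because l ≤ r, l ≤ q.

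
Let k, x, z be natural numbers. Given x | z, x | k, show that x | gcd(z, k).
x | z and x | k. Because common divisors divide the gcd, x | gcd(z, k).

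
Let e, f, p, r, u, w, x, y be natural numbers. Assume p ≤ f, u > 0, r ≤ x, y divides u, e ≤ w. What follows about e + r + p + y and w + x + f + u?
e + r + p + y ≤ w + x + f + u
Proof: y divides u and u > 0, hence y ≤ u. Since p ≤ f, p + y ≤ f + u. r ≤ x, so r + p + y ≤ x + f + u. e ≤ w, so e + r + p + y ≤ w + x + f + u.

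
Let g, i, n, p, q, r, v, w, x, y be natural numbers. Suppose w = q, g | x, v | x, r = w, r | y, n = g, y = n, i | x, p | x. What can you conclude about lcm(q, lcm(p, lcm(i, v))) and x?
lcm(q, lcm(p, lcm(i, v))) | x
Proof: From r = w and r | y, w | y. Since y = n, w | n. Since n = g, w | g. Since g | x, w | x. w = q, so q | x. i | x and v | x, so lcm(i, v) | x. p | x, so lcm(p, lcm(i, v)) | x. Since q | x, lcm(q, lcm(p, lcm(i, v))) | x.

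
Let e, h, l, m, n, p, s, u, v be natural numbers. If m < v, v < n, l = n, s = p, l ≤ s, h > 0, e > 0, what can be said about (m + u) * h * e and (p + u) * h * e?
(m + u) * h * e < (p + u) * h * e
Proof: From m < v and v < n, m < n. s = p and l ≤ s, hence l ≤ p. Since l = n, n ≤ p. Since m < n, m < p. Then m + u < p + u. h > 0, so (m + u) * h < (p + u) * h. e > 0, so (m + u) * h * e < (p + u) * h * e.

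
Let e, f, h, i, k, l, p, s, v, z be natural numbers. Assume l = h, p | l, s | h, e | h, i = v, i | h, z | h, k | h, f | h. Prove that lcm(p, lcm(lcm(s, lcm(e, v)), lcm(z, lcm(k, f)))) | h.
l = h and p | l, therefore p | h. i = v and i | h, so v | h. e | h, so lcm(e, v) | h. From s | h, lcm(s, lcm(e, v)) | h. k | h and f | h, so lcm(k, f) | h. Since z | h, lcm(z, lcm(k, f)) | h. From lcm(s, lcm(e, v)) | h, lcm(lcm(s, lcm(e, v)), lcm(z, lcm(k, f))) | h. p | h, so lcm(p, lcm(lcm(s, lcm(e, v)), lcm(z, lcm(k, f)))) | h.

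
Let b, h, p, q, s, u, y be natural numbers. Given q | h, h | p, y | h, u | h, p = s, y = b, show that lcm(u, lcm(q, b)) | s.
y = b and y | h, so b | h. q | h, so lcm(q, b) | h. Since u | h, lcm(u, lcm(q, b)) | h. p = s and h | p, therefore h | s. Since lcm(u, lcm(q, b)) | h, lcm(u, lcm(q, b)) | s.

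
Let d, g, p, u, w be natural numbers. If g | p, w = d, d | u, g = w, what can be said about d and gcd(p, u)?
d | gcd(p, u)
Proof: g = w and w = d, thus g = d. g | p, so d | p. d | u, so d | gcd(p, u).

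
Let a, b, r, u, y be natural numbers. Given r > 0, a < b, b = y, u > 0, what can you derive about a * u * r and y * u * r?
a * u * r < y * u * r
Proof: Since b = y and a < b, a < y. u > 0, so a * u < y * u. r > 0, so a * u * r < y * u * r.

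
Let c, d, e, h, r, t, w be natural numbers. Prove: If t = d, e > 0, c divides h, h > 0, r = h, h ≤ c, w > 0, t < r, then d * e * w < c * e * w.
c divides h and h > 0, so c ≤ h. Since h ≤ c, h = c. t = d and t < r, hence d < r. Since r = h, d < h. Since h = c, d < c. Since e > 0, by multiplying by a positive, d * e < c * e. Combined with w > 0, by multiplying by a positive, d * e * w < c * e * w.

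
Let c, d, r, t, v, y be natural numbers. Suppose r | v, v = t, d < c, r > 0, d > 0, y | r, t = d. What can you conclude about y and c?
y < c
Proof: y | r and r > 0, therefore y ≤ r. Because v = t and t = d, v = d. Since r | v, r | d. Since d > 0, r ≤ d. d < c, so r < c. y ≤ r, so y < c.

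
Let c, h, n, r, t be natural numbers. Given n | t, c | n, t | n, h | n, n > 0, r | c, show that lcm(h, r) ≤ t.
n | t and t | n, thus n = t. r | c and c | n, so r | n. h | n, so lcm(h, r) | n. Since n > 0, lcm(h, r) ≤ n. Since n = t, lcm(h, r) ≤ t.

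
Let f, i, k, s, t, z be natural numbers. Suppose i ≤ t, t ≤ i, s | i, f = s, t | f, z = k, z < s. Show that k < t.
i ≤ t and t ≤ i, so i = t. s | i, so s | t. f = s and t | f, hence t | s. s | t, so s = t. From z = k and z < s, k < s. Since s = t, k < t.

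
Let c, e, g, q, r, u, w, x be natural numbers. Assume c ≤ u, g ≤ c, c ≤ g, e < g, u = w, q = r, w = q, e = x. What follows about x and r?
x < r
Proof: u = w and w = q, therefore u = q. q = r, so u = r. e = x and e < g, hence x < g. Since c ≤ g and g ≤ c, c = g. Since c ≤ u, g ≤ u. x < g, so x < u. u = r, so x < r.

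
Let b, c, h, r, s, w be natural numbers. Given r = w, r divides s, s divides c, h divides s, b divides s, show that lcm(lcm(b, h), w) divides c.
b divides s and h divides s, hence lcm(b, h) divides s. Since r = w and r divides s, w divides s. lcm(b, h) divides s, so lcm(lcm(b, h), w) divides s. s divides c, so lcm(lcm(b, h), w) divides c.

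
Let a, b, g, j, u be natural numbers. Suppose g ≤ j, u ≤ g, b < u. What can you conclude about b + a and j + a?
b + a < j + a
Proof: b < u and u ≤ g, so b < g. g ≤ j, so b < j. Then b + a < j + a.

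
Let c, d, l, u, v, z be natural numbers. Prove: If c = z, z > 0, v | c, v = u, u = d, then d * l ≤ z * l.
v = u and u = d, hence v = d. Since c = z and v | c, v | z. v = d, so d | z. Since z > 0, d ≤ z. Then d * l ≤ z * l.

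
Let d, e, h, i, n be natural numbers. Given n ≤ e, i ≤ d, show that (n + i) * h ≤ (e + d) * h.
Since n ≤ e and i ≤ d, n + i ≤ e + d. By multiplying by a non-negative, (n + i) * h ≤ (e + d) * h.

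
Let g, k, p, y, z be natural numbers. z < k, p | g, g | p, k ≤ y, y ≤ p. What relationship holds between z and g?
z < g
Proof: Since p | g and g | p, p = g. k ≤ y and y ≤ p, thus k ≤ p. p = g, so k ≤ g. z < k, so z < g.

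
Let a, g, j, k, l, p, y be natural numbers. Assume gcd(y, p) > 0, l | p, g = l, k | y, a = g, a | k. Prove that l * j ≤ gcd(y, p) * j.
a = g and g = l, so a = l. Because a | k, l | k. k | y, so l | y. Since l | p, l | gcd(y, p). From gcd(y, p) > 0, l ≤ gcd(y, p). Then l * j ≤ gcd(y, p) * j.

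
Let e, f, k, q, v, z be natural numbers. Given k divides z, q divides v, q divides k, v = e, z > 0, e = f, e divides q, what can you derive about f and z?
f ≤ z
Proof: v = e and q divides v, thus q divides e. Since e divides q, q = e. Since e = f, q = f. q divides k and k divides z, so q divides z. Since z > 0, q ≤ z. Because q = f, f ≤ z.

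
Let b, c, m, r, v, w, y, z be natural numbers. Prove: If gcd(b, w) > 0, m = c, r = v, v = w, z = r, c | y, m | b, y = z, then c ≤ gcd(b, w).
Because m = c and m | b, c | b. z = r and r = v, thus z = v. y = z and c | y, thus c | z. z = v, so c | v. Since v = w, c | w. c | b, so c | gcd(b, w). gcd(b, w) > 0, so c ≤ gcd(b, w).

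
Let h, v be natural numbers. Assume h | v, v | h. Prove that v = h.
Since h | v and v | h, h = v. Then v = h.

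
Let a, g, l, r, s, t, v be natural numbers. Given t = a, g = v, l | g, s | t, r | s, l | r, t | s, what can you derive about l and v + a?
l | v + a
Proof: g = v and l | g, hence l | v. s | t and t | s, so s = t. Since t = a, s = a. r | s, so r | a. l | r, so l | a. l | v, so l | v + a.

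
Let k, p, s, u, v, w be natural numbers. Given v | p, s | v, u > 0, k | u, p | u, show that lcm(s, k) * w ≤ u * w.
v | p and p | u, so v | u. s | v, so s | u. Since k | u, lcm(s, k) | u. Since u > 0, lcm(s, k) ≤ u. Then lcm(s, k) * w ≤ u * w.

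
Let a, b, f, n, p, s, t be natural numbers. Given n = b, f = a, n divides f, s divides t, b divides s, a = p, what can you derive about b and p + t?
b divides p + t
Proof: f = a and a = p, hence f = p. n divides f, so n divides p. n = b, so b divides p. Because b divides s and s divides t, b divides t. b divides p, so b divides p + t.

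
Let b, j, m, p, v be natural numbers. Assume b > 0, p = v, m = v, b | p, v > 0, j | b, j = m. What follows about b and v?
b = v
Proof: j = m and m = v, thus j = v. Since j | b, v | b. b > 0, so v ≤ b. Because p = v and b | p, b | v. v > 0, so b ≤ v. v ≤ b, so v = b. Then b = v.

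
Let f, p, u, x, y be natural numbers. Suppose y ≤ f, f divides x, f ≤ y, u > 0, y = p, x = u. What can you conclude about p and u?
p ≤ u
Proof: Because f ≤ y and y ≤ f, f = y. y = p, so f = p. x = u and f divides x, hence f divides u. u > 0, so f ≤ u. f = p, so p ≤ u.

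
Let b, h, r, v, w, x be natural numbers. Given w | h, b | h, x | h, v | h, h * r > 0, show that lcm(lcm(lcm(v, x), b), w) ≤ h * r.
v | h and x | h, thus lcm(v, x) | h. Since b | h, lcm(lcm(v, x), b) | h. Since w | h, lcm(lcm(lcm(v, x), b), w) | h. Then lcm(lcm(lcm(v, x), b), w) | h * r. Since h * r > 0, lcm(lcm(lcm(v, x), b), w) ≤ h * r.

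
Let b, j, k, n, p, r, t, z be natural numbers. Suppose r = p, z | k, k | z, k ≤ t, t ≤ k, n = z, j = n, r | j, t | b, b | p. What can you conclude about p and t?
p = t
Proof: z | k and k | z, hence z = k. k ≤ t and t ≤ k, so k = t. Since z = k, z = t. j = n and r | j, hence r | n. n = z, so r | z. Since z = t, r | t. Since r = p, p | t. t | b and b | p, therefore t | p. Since p | t, p = t.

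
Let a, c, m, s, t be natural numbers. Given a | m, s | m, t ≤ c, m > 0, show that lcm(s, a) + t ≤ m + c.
s | m and a | m, hence lcm(s, a) | m. Since m > 0, lcm(s, a) ≤ m. Since t ≤ c, lcm(s, a) + t ≤ m + c.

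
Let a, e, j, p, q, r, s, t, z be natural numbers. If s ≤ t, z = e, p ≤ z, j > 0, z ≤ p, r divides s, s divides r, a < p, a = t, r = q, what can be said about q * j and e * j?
q * j < e * j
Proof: s divides r and r divides s, so s = r. r = q, so s = q. From p ≤ z and z ≤ p, p = z. z = e, so p = e. a < p, so a < e. Since a = t, t < e. From s ≤ t, s < e. Since s = q, q < e. Combining with j > 0, by multiplying by a positive, q * j < e * j.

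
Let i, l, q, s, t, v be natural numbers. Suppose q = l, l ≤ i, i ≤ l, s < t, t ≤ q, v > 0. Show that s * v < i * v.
l ≤ i and i ≤ l, thus l = i. Because q = l, q = i. From s < t and t ≤ q, s < q. q = i, so s < i. Since v > 0, by multiplying by a positive, s * v < i * v.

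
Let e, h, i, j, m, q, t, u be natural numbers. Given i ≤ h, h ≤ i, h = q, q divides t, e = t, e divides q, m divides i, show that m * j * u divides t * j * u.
Since i ≤ h and h ≤ i, i = h. Because h = q, i = q. Since e = t and e divides q, t divides q. Since q divides t, q = t. i = q, so i = t. Since m divides i, m divides t. Then m * j divides t * j. Then m * j * u divides t * j * u.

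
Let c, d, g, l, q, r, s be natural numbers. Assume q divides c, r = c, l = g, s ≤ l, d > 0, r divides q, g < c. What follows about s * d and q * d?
s * d < q * d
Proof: Because r = c and r divides q, c divides q. From q divides c, c = q. l = g and s ≤ l, thus s ≤ g. Since g < c, s < c. Since c = q, s < q. Since d > 0, by multiplying by a positive, s * d < q * d.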